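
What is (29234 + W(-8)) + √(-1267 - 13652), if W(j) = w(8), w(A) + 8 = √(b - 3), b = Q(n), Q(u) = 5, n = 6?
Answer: 29226 + √2 + I*√14919 ≈ 29227.0 + 122.14*I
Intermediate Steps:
b = 5
w(A) = -8 + √2 (w(A) = -8 + √(5 - 3) = -8 + √2)
W(j) = -8 + √2
(29234 + W(-8)) + √(-1267 - 13652) = (29234 + (-8 + √2)) + √(-1267 - 13652) = (29226 + √2) + √(-14919) = (29226 + √2) + I*√14919 = 29226 + √2 + I*√14919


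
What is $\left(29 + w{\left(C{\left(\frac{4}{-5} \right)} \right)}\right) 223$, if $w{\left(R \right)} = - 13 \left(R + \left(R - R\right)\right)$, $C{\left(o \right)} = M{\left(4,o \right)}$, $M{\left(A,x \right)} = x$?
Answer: $\frac{43931}{5} \approx 8786.2$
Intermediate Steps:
$C{\left(o \right)} = o$
$w{\left(R \right)} = - 13 R$ ($w{\left(R \right)} = - 13 \left(R + 0\right) = - 13 R$)
$\left(29 + w{\left(C{\left(\frac{4}{-5} \right)} \right)}\right) 223 = \left(29 - 13 \frac{4}{-5}\right) 223 = \left(29 - 13 \cdot 4 \left(- \frac{1}{5}\right)\right) 223 = \left(29 - - \frac{52}{5}\right) 223 = \left(29 + \frac{52}{5}\right) 223 = \frac{197}{5} \cdot 223 = \frac{43931}{5}$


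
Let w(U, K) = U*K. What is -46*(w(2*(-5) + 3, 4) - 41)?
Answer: 3174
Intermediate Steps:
w(U, K) = K*U
-46*(w(2*(-5) + 3, 4) - 41) = -46*(4*(2*(-5) + 3) - 41) = -46*(4*(-10 + 3) - 41) = -46*(4*(-7) - 41) = -46*(-28 - 41) = -46*(-69) = 3174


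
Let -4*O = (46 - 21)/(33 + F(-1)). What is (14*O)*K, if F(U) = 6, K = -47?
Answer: 8225/78 ≈ 105.45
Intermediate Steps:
O = -25/156 (O = -(46 - 21)/(4*(33 + 6)) = -25/(4*39) = -¼*25/39 = -25/156 ≈ -0.16026)
(14*O)*K = (14*(-25/156))*(-47) = -175/78*(-47) = 8225/78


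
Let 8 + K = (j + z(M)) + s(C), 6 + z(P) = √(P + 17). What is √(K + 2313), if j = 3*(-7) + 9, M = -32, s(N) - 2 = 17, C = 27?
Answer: √(2306 + I*√15) ≈ 48.021 + 0.0403*I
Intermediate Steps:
s(N) = 19 (s(N) = 2 + 17 = 19)
j = -12 (j = -21 + 9 = -12)
z(P) = -6 + √(17 + P) (z(P) = -6 + √(P + 17) = -6 + √(17 + P))
K = -7 + I*√15 (K = -8 + ((-12 + (-6 + √(17 - 32))) + 19) = -8 + ((-12 + (-6 + √(-15))) + 19) = -8 + ((-12 + (-6 + I*√15)) + 19) = -8 + ((-18 + I*√15) + 19) = -8 + (1 + I*√15) = -7 + I*√15 ≈ -7.0 + 3.873*I)
√(K + 2313) = √((-7 + I*√15) + 2313) = √(2306 + I*√15)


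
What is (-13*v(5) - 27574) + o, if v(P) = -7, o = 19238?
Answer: -8245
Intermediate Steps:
(-13*v(5) - 27574) + o = (-13*(-7) - 27574) + 19238 = (91 - 27574) + 19238 = -27483 + 19238 = -8245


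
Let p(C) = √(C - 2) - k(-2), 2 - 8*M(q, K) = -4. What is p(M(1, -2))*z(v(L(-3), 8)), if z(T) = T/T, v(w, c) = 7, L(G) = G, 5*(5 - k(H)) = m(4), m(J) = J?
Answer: -21/5 + I*√5/2 ≈ -4.2 + 1.118*I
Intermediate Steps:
M(q, K) = ¾ (M(q, K) = ¼ - ⅛*(-4) = ¼ + ½ = ¾)
k(H) = 21/5 (k(H) = 5 - ⅕*4 = 5 - ⅘ = 21/5)
p(C) = -21/5 + √(-2 + C) (p(C) = √(C - 2) - 1*21/5 = √(-2 + C) - 21/5 = -21/5 + √(-2 + C))
z(T) = 1
p(M(1, -2))*z(v(L(-3), 8)) = (-21/5 + √(-2 + ¾))*1 = (-21/5 + √(-5/4))*1 = (-21/5 + I*√5/2)*1 = -21/5 + I*√5/2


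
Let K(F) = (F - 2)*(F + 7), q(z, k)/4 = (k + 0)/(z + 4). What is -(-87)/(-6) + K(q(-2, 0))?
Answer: -57/2 ≈ -28.500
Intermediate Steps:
q(z, k) = 4*k/(4 + z) (q(z, k) = 4*((k + 0)/(z + 4)) = 4*(k/(4 + z)) = 4*k/(4 + z))
K(F) = (-2 + F)*(7 + F)
-(-87)/(-6) + K(q(-2, 0)) = -(-87)/(-6) + (-14 + (4*0/(4 - 2))² + 5*(4*0/(4 - 2))) = -(-87)*(-1)/6 + (-14 + (4*0/2)² + 5*(4*0/2)) = -29*½ + (-14 + (4*0*(½))² + 5*(4*0*(½))) = -29/2 + (-14 + 0² + 5*0) = -29/2 + (-14 + 0 + 0) = -29/2 - 14 = -57/2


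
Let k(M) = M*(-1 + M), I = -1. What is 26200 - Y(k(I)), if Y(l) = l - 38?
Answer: 26236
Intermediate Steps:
Y(l) = -38 + l
26200 - Y(k(I)) = 26200 - (-38 - (-1 - 1)) = 26200 - (-38 - 1*(-2)) = 26200 - (-38 + 2) = 26200 - 1*(-36) = 26200 + 36 = 26236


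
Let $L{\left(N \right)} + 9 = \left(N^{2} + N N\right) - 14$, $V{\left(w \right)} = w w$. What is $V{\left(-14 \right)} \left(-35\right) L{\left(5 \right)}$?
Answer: $-185220$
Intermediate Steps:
$V{\left(w \right)} = w^{2}$
$L{\left(N \right)} = -23 + 2 N^{2}$ ($L{\left(N \right)} = -9 - \left(14 - N^{2} - N N\right) = -9 + \left(\left(N^{2} + N^{2}\right) - 14\right) = -9 + \left(2 N^{2} - 14\right) = -9 + \left(-14 + 2 N^{2}\right) = -23 + 2 N^{2}$)
$V{\left(-14 \right)} \left(-35\right) L{\left(5 \right)} = \left(-14\right)^{2} \left(-35\right) \left(-23 + 2 \cdot 5^{2}\right) = 196 \left(-35\right) \left(-23 + 2 \cdot 25\right) = - 6860 \left(-23 + 50\right) = \left(-6860\right) 27 = -185220$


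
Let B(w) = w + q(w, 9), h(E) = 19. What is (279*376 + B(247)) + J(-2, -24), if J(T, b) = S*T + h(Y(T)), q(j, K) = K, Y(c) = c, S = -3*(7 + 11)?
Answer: 105287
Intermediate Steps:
S = -54 (S = -3*18 = -54)
J(T, b) = 19 - 54*T (J(T, b) = -54*T + 19 = 19 - 54*T)
B(w) = 9 + w (B(w) = w + 9 = 9 + w)
(279*376 + B(247)) + J(-2, -24) = (279*376 + (9 + 247)) + (19 - 54*(-2)) = (104904 + 256) + (19 + 108) = 105160 + 127 = 105287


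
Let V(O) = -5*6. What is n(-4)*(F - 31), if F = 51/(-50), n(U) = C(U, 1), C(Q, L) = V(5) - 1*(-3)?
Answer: 43227/50 ≈ 864.54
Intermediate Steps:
V(O) = -30
C(Q, L) = -27 (C(Q, L) = -30 - 1*(-3) = -30 + 3 = -27)
n(U) = -27
F = -51/50 (F = 51*(-1/50) = -51/50 ≈ -1.0200)
n(-4)*(F - 31) = -27*(-51/50 - 31) = -27*(-1601/50) = 43227/50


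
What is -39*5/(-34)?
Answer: 195/34 ≈ 5.7353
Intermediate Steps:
-39*5/(-34) = -195*(-1/34) = 195/34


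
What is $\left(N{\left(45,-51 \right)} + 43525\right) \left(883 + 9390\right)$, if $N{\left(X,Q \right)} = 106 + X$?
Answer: $448683548$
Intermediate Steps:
$\left(N{\left(45,-51 \right)} + 43525\right) \left(883 + 9390\right) = \left(\left(106 + 45\right) + 43525\right) \left(883 + 9390\right) = \left(151 + 43525\right) 10273 = 43676 \cdot 10273 = 448683548$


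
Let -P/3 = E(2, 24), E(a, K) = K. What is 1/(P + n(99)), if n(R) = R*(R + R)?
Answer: 1/19530 ≈ 5.1203e-5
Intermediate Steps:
P = -72 (P = -3*24 = -72)
n(R) = 2*R² (n(R) = R*(2*R) = 2*R²)
1/(P + n(99)) = 1/(-72 + 2*99²) = 1/(-72 + 2*9801) = 1/(-72 + 19602) = 1/19530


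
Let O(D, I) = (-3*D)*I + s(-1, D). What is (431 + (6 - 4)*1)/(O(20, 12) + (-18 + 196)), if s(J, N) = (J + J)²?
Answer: -433/538 ≈ -0.80483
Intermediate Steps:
s(J, N) = 4*J² (s(J, N) = (2*J)² = 4*J²)
O(D, I) = 4 - 3*D*I (O(D, I) = (-3*D)*I + 4*(-1)² = -3*D*I + 4*1 = -3*D*I + 4 = 4 - 3*D*I)
(431 + (6 - 4)*1)/(O(20, 12) + (-18 + 196)) = (431 + (6 - 4)*1)/((4 - 3*20*12) + (-18 + 196)) = (431 + 2*1)/((4 - 720) + 178) = (431 + 2)/(-716 + 178) = 433/(-538) = 433*(-1/538) = -433/538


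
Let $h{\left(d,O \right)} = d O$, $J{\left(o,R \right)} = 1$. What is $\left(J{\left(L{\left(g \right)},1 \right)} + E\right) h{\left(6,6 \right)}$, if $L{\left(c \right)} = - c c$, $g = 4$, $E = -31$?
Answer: $-1080$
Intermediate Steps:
$L{\left(c \right)} = - c^{2}$
$h{\left(d,O \right)} = O d$
$\left(J{\left(L{\left(g \right)},1 \right)} + E\right) h{\left(6,6 \right)} = \left(1 - 31\right) 6 \cdot 6 = \left(-30\right) 36 = -1080$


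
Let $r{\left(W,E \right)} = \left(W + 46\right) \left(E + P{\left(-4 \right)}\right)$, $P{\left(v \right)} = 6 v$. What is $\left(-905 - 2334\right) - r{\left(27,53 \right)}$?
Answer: $-5356$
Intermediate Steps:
$r{\left(W,E \right)} = \left(-24 + E\right) \left(46 + W\right)$ ($r{\left(W,E \right)} = \left(W + 46\right) \left(E + 6 \left(-4\right)\right) = \left(46 + W\right) \left(E - 24\right) = \left(46 + W\right) \left(-24 + E\right) = \left(-24 + E\right) \left(46 + W\right)$)
$\left(-905 - 2334\right) - r{\left(27,53 \right)} = \left(-905 - 2334\right) - \left(-1104 - 648 + 46 \cdot 53 + 53 \cdot 27\right) = -3239 - \left(-1104 - 648 + 2438 + 1431\right) = -3239 - 2117 = -5356$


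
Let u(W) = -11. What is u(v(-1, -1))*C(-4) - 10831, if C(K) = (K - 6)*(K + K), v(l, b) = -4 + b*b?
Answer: -11711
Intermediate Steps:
v(l, b) = -4 + b**2
C(K) = 2*K*(-6 + K) (C(K) = (-6 + K)*(2*K) = 2*K*(-6 + K))
u(v(-1, -1))*C(-4) - 10831 = -22*(-4)*(-6 - 4) - 10831 = -22*(-4)*(-10) - 10831 = -11*80 - 10831 = -880 - 10831 = -11711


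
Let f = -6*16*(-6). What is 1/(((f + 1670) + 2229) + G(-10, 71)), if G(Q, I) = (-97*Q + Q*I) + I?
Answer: 1/4806 ≈ 0.00020807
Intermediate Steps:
f = 576 (f = -96*(-6) = 576)
G(Q, I) = I - 97*Q + I*Q (G(Q, I) = (-97*Q + I*Q) + I = I - 97*Q + I*Q)
1/(((f + 1670) + 2229) + G(-10, 71)) = 1/(((576 + 1670) + 2229) + (71 - 97*(-10) + 71*(-10))) = 1/((2246 + 2229) + (71 + 970 - 710)) = 1/(4475 + 331) = 1/4806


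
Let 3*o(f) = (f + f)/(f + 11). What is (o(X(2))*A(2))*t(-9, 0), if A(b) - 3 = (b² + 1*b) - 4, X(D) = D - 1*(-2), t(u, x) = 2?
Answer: 16/9 ≈ 1.7778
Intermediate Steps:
X(D) = 2 + D (X(D) = D + 2 = 2 + D)
A(b) = -1 + b + b² (A(b) = 3 + ((b² + 1*b) - 4) = 3 + ((b² + b) - 4) = 3 + ((b + b²) - 4) = 3 + (-4 + b + b²) = -1 + b + b²)
o(f) = 2*f/(3*(11 + f)) (o(f) = ((f + f)/(f + 11))/3 = ((2*f)/(11 + f))/3 = (2*f/(11 + f))/3 = 2*f/(3*(11 + f)))
(o(X(2))*A(2))*t(-9, 0) = ((2*(2 + 2)/(3*(11 + (2 + 2))))*(-1 + 2 + 2²))*2 = (((⅔)*4/(11 + 4))*(-1 + 2 + 4))*2 = (((⅔)*4/15)*5)*2 = (((⅔)*4*(1/15))*5)*2 = ((8/45)*5)*2 = (8/9)*2 = 16/9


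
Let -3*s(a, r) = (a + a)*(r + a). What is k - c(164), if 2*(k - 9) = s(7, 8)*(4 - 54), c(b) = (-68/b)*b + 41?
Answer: 1786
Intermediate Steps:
s(a, r) = -2*a*(a + r)/3 (s(a, r) = -(a + a)*(r + a)/3 = -2*a*(a + r)/3)
c(b) = -27 (c(b) = -68 + 41 = -27)
k = 1759 (k = 9 + ((-2/3*7*(7 + 8))*(4 - 54))/2 = 9 + (-2/3*7*15*(-50))/2 = 9 + (-70*(-50))/2 = 9 + (1/2)*3500 = 9 + 1750 = 1759)
k - c(164) = 1759 - 1*(-27) = 1759 + 27 = 1786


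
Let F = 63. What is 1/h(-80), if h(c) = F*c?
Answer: -1/5040 ≈ -0.00019841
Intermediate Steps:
h(c) = 63*c
1/h(-80) = 1/(63*(-80)) = 1/(-5040) = -1/5040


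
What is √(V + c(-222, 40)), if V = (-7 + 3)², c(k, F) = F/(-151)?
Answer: 6*√9966/151 ≈ 3.9668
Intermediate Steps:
c(k, F) = -F/151 (c(k, F) = F*(-1/151) = -F/151)
V = 16 (V = (-4)² = 16)
√(V + c(-222, 40)) = √(16 - 1/151*40) = √(16 - 40/151) = √(2376/151) = 6*√9966/151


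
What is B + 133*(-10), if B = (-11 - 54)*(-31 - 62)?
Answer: 4715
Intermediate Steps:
B = 6045 (B = -65*(-93) = 6045)
B + 133*(-10) = 6045 + 133*(-10) = 6045 - 1330 = 4715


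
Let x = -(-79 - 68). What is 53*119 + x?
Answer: 6454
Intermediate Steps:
x = 147 (x = -1*(-147) = 147)
53*119 + x = 53*119 + 147 = 6307 + 147 = 6454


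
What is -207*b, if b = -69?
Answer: 14283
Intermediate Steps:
-207*b = -207*(-69) = 14283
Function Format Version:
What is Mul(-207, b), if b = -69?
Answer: 14283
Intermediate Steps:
Mul(-207, b) = Mul(-207, -69) = 14283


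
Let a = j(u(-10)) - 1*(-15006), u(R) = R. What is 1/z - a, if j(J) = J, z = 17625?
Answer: -264304499/17625 ≈ -14996.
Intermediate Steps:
a = 14996 (a = -10 - 1*(-15006) = -10 + 15006 = 14996)
1/z - a = 1/17625 - 1*14996 = 1/17625 - 14996 = -264304499/17625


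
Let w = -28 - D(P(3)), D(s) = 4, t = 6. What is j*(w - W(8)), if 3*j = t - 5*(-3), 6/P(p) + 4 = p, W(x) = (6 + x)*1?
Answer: -322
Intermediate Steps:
W(x) = 6 + x
P(p) = 6/(-4 + p)
j = 7 (j = (6 - 5*(-3))/3 = (6 + 15)/3 = (⅓)*21 = 7)
w = -32 (w = -28 - 1*4 = -28 - 4 = -32)
j*(w - W(8)) = 7*(-32 - (6 + 8)) = 7*(-32 - 1*14) = 7*(-32 - 14) = 7*(-46) = -322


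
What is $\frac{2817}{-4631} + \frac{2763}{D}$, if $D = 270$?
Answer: $\frac{1337207}{138930} \approx 9.625$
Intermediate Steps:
$\frac{2817}{-4631} + \frac{2763}{D} = \frac{2817}{-4631} + \frac{2763}{270} = 2817 \left(- \frac{1}{4631}\right) + 2763 \cdot \frac{1}{270} = - \frac{2817}{4631} + \frac{307}{30} = \frac{1337207}{138930}$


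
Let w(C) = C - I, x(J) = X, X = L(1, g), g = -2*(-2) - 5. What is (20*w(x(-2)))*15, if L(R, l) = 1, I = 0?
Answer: 300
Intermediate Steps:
g = -1 (g = 4 - 5 = -1)
X = 1
x(J) = 1
w(C) = C (w(C) = C - 1*0 = C + 0 = C)
(20*w(x(-2)))*15 = (20*1)*15 = 20*15 = 300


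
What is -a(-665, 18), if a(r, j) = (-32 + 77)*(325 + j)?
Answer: -15435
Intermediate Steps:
a(r, j) = 14625 + 45*j (a(r, j) = 45*(325 + j) = 14625 + 45*j)
-a(-665, 18) = -(14625 + 45*18) = -(14625 + 810) = -1*15435 = -15435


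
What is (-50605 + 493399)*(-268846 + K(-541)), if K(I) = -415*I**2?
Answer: -53901960542034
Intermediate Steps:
(-50605 + 493399)*(-268846 + K(-541)) = (-50605 + 493399)*(-268846 - 415*(-541)**2) = 442794*(-268846 - 415*292681) = 442794*(-268846 - 121462615) = 442794*(-121731461) = -53901960542034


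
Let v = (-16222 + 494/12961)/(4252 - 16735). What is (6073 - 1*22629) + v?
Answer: -2822361220/170487 ≈ -16555.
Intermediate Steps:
v = 221552/170487 (v = (-16222 + 494*(1/12961))/(-12483) = (-16222 + 38/997)*(-1/12483) = -16173296/997*(-1/12483) = 221552/170487 ≈ 1.2995)
(6073 - 1*22629) + v = (6073 - 1*22629) + 221552/170487 = (6073 - 22629) + 221552/170487 = -16556 + 221552/170487 = -2822361220/170487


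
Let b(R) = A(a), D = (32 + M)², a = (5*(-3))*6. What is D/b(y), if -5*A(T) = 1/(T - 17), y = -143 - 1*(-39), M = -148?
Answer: 7198960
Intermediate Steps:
a = -90 (a = -15*6 = -90)
y = -104 (y = -143 + 39 = -104)
A(T) = -1/(5*(-17 + T)) (A(T) = -1/(5*(T - 17)) = -1/(5*(-17 + T)))
D = 13456 (D = (32 - 148)² = (-116)² = 13456)
b(R) = 1/535 (b(R) = -1/(-85 + 5*(-90)) = -1/(-85 - 450) = -1/(-535) = -1*(-1/535) = 1/535)
D/b(y) = 13456/(1/535) = 13456*535 = 7198960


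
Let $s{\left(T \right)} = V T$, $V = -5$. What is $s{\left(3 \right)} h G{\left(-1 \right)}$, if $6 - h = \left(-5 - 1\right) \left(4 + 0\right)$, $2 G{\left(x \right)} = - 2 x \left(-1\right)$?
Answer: $450$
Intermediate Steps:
$G{\left(x \right)} = x$ ($G{\left(x \right)} = \frac{- 2 x \left(-1\right)}{2} = \frac{2 x}{2} = x$)
$h = 30$ ($h = 6 - \left(-5 - 1\right) \left(4 + 0\right) = 6 - \left(-6\right) 4 = 6 - -24 = 6 + 24 = 30$)
$s{\left(T \right)} = - 5 T$
$s{\left(3 \right)} h G{\left(-1 \right)} = \left(-5\right) 3 \cdot 30 \left(-1\right) = \left(-15\right) 30 \left(-1\right) = \left(-450\right) \left(-1\right) = 450$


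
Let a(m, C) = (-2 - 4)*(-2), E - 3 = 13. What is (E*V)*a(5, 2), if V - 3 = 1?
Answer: 768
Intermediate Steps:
E = 16 (E = 3 + 13 = 16)
a(m, C) = 12 (a(m, C) = -6*(-2) = 12)
V = 4 (V = 3 + 1 = 4)
(E*V)*a(5, 2) = (16*4)*12 = 64*12 = 768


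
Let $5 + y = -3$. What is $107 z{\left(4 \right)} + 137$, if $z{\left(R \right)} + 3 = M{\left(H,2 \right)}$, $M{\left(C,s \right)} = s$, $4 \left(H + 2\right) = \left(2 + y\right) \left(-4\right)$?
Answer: $30$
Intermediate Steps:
$y = -8$ ($y = -5 - 3 = -8$)
$H = 4$ ($H = -2 + \frac{\left(2 - 8\right) \left(-4\right)}{4} = -2 + \frac{\left(-6\right) \left(-4\right)}{4} = -2 + \frac{1}{4} \cdot 24 = -2 + 6 = 4$)
$z{\left(R \right)} = -1$ ($z{\left(R \right)} = -3 + 2 = -1$)
$107 z{\left(4 \right)} + 137 = 107 \left(-1\right) + 137 = -107 + 137 = 30$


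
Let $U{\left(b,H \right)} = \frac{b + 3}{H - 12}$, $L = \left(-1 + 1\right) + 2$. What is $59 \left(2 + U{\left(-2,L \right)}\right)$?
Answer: $\frac{1121}{10} \approx 112.1$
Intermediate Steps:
$L = 2$ ($L = 0 + 2 = 2$)
$U{\left(b,H \right)} = \frac{3 + b}{-12 + H}$
$59 \left(2 + U{\left(-2,L \right)}\right) = 59 \left(2 + \frac{3 - 2}{-12 + 2}\right) = 59 \left(2 + \frac{1}{-10} \cdot 1\right) = 59 \left(2 - \frac{1}{10}\right) = 59 \cdot \frac{19}{10} = \frac{1121}{10}$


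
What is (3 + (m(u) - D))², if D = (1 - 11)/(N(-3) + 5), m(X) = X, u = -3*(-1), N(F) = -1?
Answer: 289/4 ≈ 72.250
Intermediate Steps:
u = 3
D = -5/2 (D = (1 - 11)/(-1 + 5) = -10/4 = -10*¼ = -5/2 ≈ -2.5000)
(3 + (m(u) - D))² = (3 + (3 - 1*(-5/2)))² = (3 + (3 + 5/2))² = (3 + 11/2)² = (17/2)² = 289/4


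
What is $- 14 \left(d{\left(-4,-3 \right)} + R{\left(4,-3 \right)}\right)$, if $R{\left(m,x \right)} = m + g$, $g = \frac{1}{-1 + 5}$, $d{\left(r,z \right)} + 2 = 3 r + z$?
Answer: $\frac{357}{2} \approx 178.5$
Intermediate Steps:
$d{\left(r,z \right)} = -2 + z + 3 r$ ($d{\left(r,z \right)} = -2 + \left(3 r + z\right) = -2 + \left(z + 3 r\right) = -2 + z + 3 r$)
$g = \frac{1}{4} \approx 0.25$
$R{\left(m,x \right)} = \frac{1}{4} + m$ ($R{\left(m,x \right)} = m + \frac{1}{4} = \frac{1}{4} + m$)
$- 14 \left(d{\left(-4,-3 \right)} + R{\left(4,-3 \right)}\right) = - 14 \left(\left(-2 - 3 + 3 \left(-4\right)\right) + \left(\frac{1}{4} + 4\right)\right) = - 14 \left(\left(-2 - 3 - 12\right) + \frac{17}{4}\right) = - 14 \left(-17 + \frac{17}{4}\right) = \left(-14\right) \left(- \frac{51}{4}\right) = \frac{357}{2}$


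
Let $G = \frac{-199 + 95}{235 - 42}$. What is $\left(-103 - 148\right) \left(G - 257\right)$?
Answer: $\frac{12475955}{193} \approx 64642.0$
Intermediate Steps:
$G = - \frac{104}{193} \approx -0.53886$
$\left(-103 - 148\right) \left(G - 257\right) = \left(-103 - 148\right) \left(- \frac{104}{193} - 257\right) = \left(-251\right) \left(- \frac{49705}{193}\right) = \frac{12475955}{193}$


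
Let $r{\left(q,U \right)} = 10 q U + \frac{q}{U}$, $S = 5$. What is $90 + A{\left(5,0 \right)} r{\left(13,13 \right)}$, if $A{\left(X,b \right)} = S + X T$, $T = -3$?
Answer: $-16820$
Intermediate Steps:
$A{\left(X,b \right)} = 5 - 3 X$ ($A{\left(X,b \right)} = 5 + X \left(-3\right) = 5 - 3 X$)
$r{\left(q,U \right)} = \frac{q}{U} + 10 U q$ ($r{\left(q,U \right)} = 10 U q + \frac{q}{U} = \frac{q}{U} + 10 U q$)
$90 + A{\left(5,0 \right)} r{\left(13,13 \right)} = 90 + \left(5 - 15\right) \left(\frac{13}{13} + 10 \cdot 13 \cdot 13\right) = 90 + \left(5 - 15\right) \left(13 \cdot \frac{1}{13} + 1690\right) = 90 - 10 \left(1 + 1690\right) = 90 - 16910 = -16820$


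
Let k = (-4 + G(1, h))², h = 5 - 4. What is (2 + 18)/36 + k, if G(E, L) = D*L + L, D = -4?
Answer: 446/9 ≈ 49.556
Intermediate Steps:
h = 1
G(E, L) = -3*L (G(E, L) = -4*L + L = -3*L)
k = 49 (k = (-4 - 3*1)² = (-4 - 3)² = (-7)² = 49)
(2 + 18)/36 + k = (2 + 18)/36 + 49 = 20*(1/36) + 49 = 5/9 + 49 = 446/9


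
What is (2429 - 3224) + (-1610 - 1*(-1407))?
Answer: -998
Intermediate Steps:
(2429 - 3224) + (-1610 - 1*(-1407)) = -795 + (-1610 + 1407) = -795 - 203 = -998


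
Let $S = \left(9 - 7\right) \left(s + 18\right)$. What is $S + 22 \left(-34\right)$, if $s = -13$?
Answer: $-738$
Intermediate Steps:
$S = 10$ ($S = \left(9 - 7\right) \left(-13 + 18\right) = 2 \cdot 5 = 10$)
$S + 22 \left(-34\right) = 10 + 22 \left(-34\right) = 10 - 748 = -738$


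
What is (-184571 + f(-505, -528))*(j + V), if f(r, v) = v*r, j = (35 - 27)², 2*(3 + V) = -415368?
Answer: -17039411987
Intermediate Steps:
V = -207687 (V = -3 + (½)*(-415368) = -3 - 207684 = -207687)
j = 64 (j = 8² = 64)
f(r, v) = r*v
(-184571 + f(-505, -528))*(j + V) = (-184571 - 505*(-528))*(64 - 207687) = (-184571 + 266640)*(-207623) = 82069*(-207623) = -17039411987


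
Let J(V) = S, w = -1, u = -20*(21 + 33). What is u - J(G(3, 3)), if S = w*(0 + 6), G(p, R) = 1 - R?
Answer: -1074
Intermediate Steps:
u = -1080 (u = -20*54 = -1080)
S = -6 (S = -(0 + 6) = -1*6 = -6)
J(V) = -6
u - J(G(3, 3)) = -1080 - 1*(-6) = -1080 + 6 = -1074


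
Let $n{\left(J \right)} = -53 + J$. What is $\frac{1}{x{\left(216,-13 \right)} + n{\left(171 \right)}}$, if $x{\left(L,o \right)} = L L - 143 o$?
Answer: $\frac{1}{48633} \approx 2.0562 \cdot 10^{-5}$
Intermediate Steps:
$x{\left(L,o \right)} = L^{2} - 143 o$
$\frac{1}{x{\left(216,-13 \right)} + n{\left(171 \right)}} = \frac{1}{\left(216^{2} - -1859\right) + \left(-53 + 171\right)} = \frac{1}{\left(46656 + 1859\right) + 118} = \frac{1}{48515 + 118} = \frac{1}{48633}$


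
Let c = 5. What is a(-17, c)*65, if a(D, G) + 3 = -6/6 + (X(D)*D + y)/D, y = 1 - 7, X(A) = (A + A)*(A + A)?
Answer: 1273350/17 ≈ 74903.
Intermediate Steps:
X(A) = 4*A² (X(A) = (2*A)*(2*A) = 4*A²)
y = -6
a(D, G) = -4 + (-6 + 4*D³)/D (a(D, G) = -3 + (-6/6 + ((4*D²)*D - 6)/D) = -3 + (-6*⅙ + (4*D³ - 6)/D) = -3 + (-1 + (-6 + 4*D³)/D) = -4 + (-6 + 4*D³)/D)
a(-17, c)*65 = (-4 - 6/(-17) + 4*(-17)²)*65 = (-4 - 6*(-1/17) + 4*289)*65 = (-4 + 6/17 + 1156)*65 = (19590/17)*65 = 1273350/17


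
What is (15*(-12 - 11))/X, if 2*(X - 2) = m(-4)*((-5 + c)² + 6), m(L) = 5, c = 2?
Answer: -690/79 ≈ -8.7342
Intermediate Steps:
X = 79/2 (X = 2 + (5*((-5 + 2)² + 6))/2 = 2 + (5*((-3)² + 6))/2 = 2 + (5*(9 + 6))/2 = 2 + (5*15)/2 = 2 + (½)*75 = 2 + 75/2 = 79/2 ≈ 39.500)
(15*(-12 - 11))/X = (15*(-12 - 11))/(79/2) = (15*(-23))*(2/79) = -345*2/79 = -690/79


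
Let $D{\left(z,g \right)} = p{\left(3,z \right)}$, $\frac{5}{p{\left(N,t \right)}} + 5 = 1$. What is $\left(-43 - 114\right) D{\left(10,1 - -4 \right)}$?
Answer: $\frac{785}{4} \approx 196.25$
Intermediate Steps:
$p{\left(N,t \right)} = - \frac{5}{4}$ ($p{\left(N,t \right)} = \frac{5}{-5 + 1} = \frac{5}{-4} = 5 \left(- \frac{1}{4}\right) = - \frac{5}{4}$)
$D{\left(z,g \right)} = - \frac{5}{4}$
$\left(-43 - 114\right) D{\left(10,1 - -4 \right)} = \left(-43 - 114\right) \left(- \frac{5}{4}\right) = \left(-157\right) \left(- \frac{5}{4}\right) = \frac{785}{4}$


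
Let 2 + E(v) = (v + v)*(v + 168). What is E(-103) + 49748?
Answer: 36356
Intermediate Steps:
E(v) = -2 + 2*v*(168 + v) (E(v) = -2 + (v + v)*(v + 168) = -2 + (2*v)*(168 + v) = -2 + 2*v*(168 + v))
E(-103) + 49748 = (-2 + 2*(-103)**2 + 336*(-103)) + 49748 = (-2 + 2*10609 - 34608) + 49748 = (-2 + 21218 - 34608) + 49748 = -13392 + 49748 = 36356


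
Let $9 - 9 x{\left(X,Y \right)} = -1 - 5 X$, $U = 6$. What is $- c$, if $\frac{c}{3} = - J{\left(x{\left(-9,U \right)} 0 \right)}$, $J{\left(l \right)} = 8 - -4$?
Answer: $36$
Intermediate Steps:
$x{\left(X,Y \right)} = \frac{10}{9} + \frac{5 X}{9}$ ($x{\left(X,Y \right)} = 1 - \frac{-1 - 5 X}{9} = 1 + \left(\frac{1}{9} + \frac{5 X}{9}\right) = \frac{10}{9} + \frac{5 X}{9}$)
$J{\left(l \right)} = 12$ ($J{\left(l \right)} = 8 + 4 = 12$)
$c = -36$ ($c = 3 \left(\left(-1\right) 12\right) = 3 \left(-12\right) = -36$)
$- c = \left(-1\right) \left(-36\right) = 36$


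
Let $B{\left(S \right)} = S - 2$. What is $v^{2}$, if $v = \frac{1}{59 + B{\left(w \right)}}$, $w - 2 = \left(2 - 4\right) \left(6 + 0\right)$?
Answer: $\frac{1}{2209} \approx 0.00045269$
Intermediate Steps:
$w = -10$ ($w = 2 + \left(2 - 4\right) \left(6 + 0\right) = 2 - 12 = -10$)
$B{\left(S \right)} = -2 + S$ ($B{\left(S \right)} = S - 2 = -2 + S$)
$v = \frac{1}{47}$ ($v = \frac{1}{59 - 12} = \frac{1}{47} \approx 0.021277$)
$v^{2} = \left(\frac{1}{47}\right)^{2} = \frac{1}{2209}$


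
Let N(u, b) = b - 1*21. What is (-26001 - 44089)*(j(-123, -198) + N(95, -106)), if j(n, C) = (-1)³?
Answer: 8971520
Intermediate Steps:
j(n, C) = -1
N(u, b) = -21 + b (N(u, b) = b - 21 = -21 + b)
(-26001 - 44089)*(j(-123, -198) + N(95, -106)) = (-26001 - 44089)*(-1 + (-21 - 106)) = -70090*(-1 - 127) = -70090*(-128) = 8971520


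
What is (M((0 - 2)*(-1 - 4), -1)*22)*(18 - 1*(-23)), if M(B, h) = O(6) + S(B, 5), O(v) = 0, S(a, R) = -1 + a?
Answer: 8118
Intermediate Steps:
M(B, h) = -1 + B (M(B, h) = 0 + (-1 + B) = -1 + B)
(M((0 - 2)*(-1 - 4), -1)*22)*(18 - 1*(-23)) = ((-1 + (0 - 2)*(-1 - 4))*22)*(18 - 1*(-23)) = ((-1 - 2*(-5))*22)*(18 + 23) = ((-1 + 10)*22)*41 = (9*22)*41 = 198*41 = 8118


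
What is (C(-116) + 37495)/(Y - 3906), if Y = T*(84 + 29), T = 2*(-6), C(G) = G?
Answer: -37379/5262 ≈ -7.1036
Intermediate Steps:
T = -12
Y = -1356 (Y = -12*(84 + 29) = -12*113 = -1356)
(C(-116) + 37495)/(Y - 3906) = (-116 + 37495)/(-1356 - 3906) = 37379/(-5262) = 37379*(-1/5262) = -37379/5262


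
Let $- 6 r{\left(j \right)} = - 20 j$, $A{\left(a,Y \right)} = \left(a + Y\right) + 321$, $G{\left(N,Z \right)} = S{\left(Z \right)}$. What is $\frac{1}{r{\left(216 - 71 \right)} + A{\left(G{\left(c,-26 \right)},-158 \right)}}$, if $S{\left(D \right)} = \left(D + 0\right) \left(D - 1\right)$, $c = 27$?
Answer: $\frac{3}{4045} \approx 0.00074166$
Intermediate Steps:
$S{\left(D \right)} = D \left(-1 + D\right)$
$G{\left(N,Z \right)} = Z \left(-1 + Z\right)$
$A{\left(a,Y \right)} = 321 + Y + a$ ($A{\left(a,Y \right)} = \left(Y + a\right) + 321 = 321 + Y + a$)
$r{\left(j \right)} = \frac{10 j}{3}$ ($r{\left(j \right)} = - \frac{\left(-20\right) j}{6} = \frac{10 j}{3}$)
$\frac{1}{r{\left(216 - 71 \right)} + A{\left(G{\left(c,-26 \right)},-158 \right)}} = \frac{1}{\frac{10 \left(216 - 71\right)}{3} - \left(-163 + 26 \left(-1 - 26\right)\right)} = \frac{1}{\frac{10}{3} \cdot 145 - -865} = \frac{1}{\frac{1450}{3} + \left(321 - 158 + 702\right)} = \frac{1}{\frac{1450}{3} + 865} = \frac{1}{\frac{4045}{3}} = \frac{3}{4045}$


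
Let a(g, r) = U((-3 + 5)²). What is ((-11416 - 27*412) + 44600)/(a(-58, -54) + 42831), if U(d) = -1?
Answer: 2206/4283 ≈ 0.51506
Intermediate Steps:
a(g, r) = -1
((-11416 - 27*412) + 44600)/(a(-58, -54) + 42831) = ((-11416 - 27*412) + 44600)/(-1 + 42831) = ((-11416 - 11124) + 44600)/42830 = (-22540 + 44600)*(1/42830) = 22060*(1/42830) = 2206/4283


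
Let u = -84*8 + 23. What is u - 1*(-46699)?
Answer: 46050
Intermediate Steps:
u = -649 (u = -672 + 23 = -649)
u - 1*(-46699) = -649 - 1*(-46699) = -649 + 46699 = 46050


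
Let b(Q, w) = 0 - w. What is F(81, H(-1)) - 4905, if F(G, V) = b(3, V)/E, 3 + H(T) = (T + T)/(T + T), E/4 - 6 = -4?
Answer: -19619/4 ≈ -4904.8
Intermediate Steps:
E = 8 (E = 24 + 4*(-4) = 24 - 16 = 8)
b(Q, w) = -w
H(T) = -2 (H(T) = -3 + (T + T)/(T + T) = -3 + (2*T)/((2*T)) = -3 + (2*T)*(1/(2*T)) = -3 + 1 = -2)
F(G, V) = -V/8
F(81, H(-1)) - 4905 = -⅛*(-2) - 4905 = ¼ - 4905 = -19619/4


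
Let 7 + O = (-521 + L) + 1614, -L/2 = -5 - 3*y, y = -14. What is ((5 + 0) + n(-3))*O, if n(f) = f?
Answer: 2024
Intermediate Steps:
L = -74 (L = -2*(-5 - 3*(-14)) = -2*(-5 + 42) = -2*37 = -74)
O = 1012 (O = -7 + ((-521 - 74) + 1614) = -7 + (-595 + 1614) = -7 + 1019 = 1012)
((5 + 0) + n(-3))*O = ((5 + 0) - 3)*1012 = (5 - 3)*1012 = 2*1012 = 2024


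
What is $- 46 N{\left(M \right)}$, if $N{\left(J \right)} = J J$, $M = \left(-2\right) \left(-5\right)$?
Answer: $-4600$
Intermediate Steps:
$M = 10$
$N{\left(J \right)} = J^{2}$
$- 46 N{\left(M \right)} = - 46 \cdot 10^{2} = \left(-46\right) 100 = -4600$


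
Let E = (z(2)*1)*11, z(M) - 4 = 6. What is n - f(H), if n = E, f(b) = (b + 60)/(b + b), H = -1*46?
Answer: 5067/46 ≈ 110.15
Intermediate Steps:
z(M) = 10 (z(M) = 4 + 6 = 10)
H = -46
f(b) = (60 + b)/(2*b) (f(b) = (60 + b)/((2*b)) = (60 + b)*(1/(2*b)) = (60 + b)/(2*b))
E = 110 (E = (10*1)*11 = 10*11 = 110)
n = 110
n - f(H) = 110 - (60 - 46)/(2*(-46)) = 110 - (-1)*14/(2*46) = 110 - 1*(-7/46) = 110 + 7/46 = 5067/46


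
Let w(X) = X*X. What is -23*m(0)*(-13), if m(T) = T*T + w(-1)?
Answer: 299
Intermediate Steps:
w(X) = X**2
m(T) = 1 + T**2 (m(T) = T*T + (-1)**2 = T**2 + 1 = 1 + T**2)
-23*m(0)*(-13) = -23*(1 + 0**2)*(-13) = -23*(1 + 0)*(-13) = -23*1*(-13) = -23*(-13) = 299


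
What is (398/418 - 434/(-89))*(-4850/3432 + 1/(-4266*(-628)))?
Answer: -1029753809167/125019560952 ≈ -8.2367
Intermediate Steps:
(398/418 - 434/(-89))*(-4850/3432 + 1/(-4266*(-628))) = (398*(1/418) - 434*(-1/89))*(-4850*1/3432 - 1/4266*(-1/628)) = (199/209 + 434/89)*(-2425/1716 + 1/2679048) = (108417/18601)*(-541390807/383103864) = -1029753809167/125019560952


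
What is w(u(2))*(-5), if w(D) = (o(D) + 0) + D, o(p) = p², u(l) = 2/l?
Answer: -10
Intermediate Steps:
w(D) = D + D² (w(D) = (D² + 0) + D = D² + D = D + D²)
w(u(2))*(-5) = ((2/2)*(1 + 2/2))*(-5) = ((2*(½))*(1 + 2*(½)))*(-5) = (1*(1 + 1))*(-5) = (1*2)*(-5) = 2*(-5) = -10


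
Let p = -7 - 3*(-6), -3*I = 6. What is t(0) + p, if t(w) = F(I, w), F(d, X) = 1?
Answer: 12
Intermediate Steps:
I = -2 (I = -⅓*6 = -2)
t(w) = 1
p = 11 (p = -7 + 18 = 11)
t(0) + p = 1 + 11 = 12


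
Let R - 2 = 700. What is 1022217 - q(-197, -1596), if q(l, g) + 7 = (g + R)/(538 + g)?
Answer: 540756049/529 ≈ 1.0222e+6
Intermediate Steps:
R = 702 (R = 2 + 700 = 702)
q(l, g) = -7 + (702 + g)/(538 + g) (q(l, g) = -7 + (g + 702)/(538 + g) = -7 + (702 + g)/(538 + g))
1022217 - q(-197, -1596) = 1022217 - 2*(-1532 - 3*(-1596))/(538 - 1596) = 1022217 - 2*(-1532 + 4788)/(-1058) = 1022217 - 2*(-1)*3256/1058 = 1022217 - 1*(-3256/529) = 1022217 + 3256/529 = 540756049/529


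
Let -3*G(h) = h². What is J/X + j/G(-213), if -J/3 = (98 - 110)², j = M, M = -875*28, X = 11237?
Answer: 268773364/169937151 ≈ 1.5816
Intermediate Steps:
M = -24500
j = -24500
J = -432 (J = -3*(98 - 110)² = -3*(-12)² = -3*144 = -432)
G(h) = -h²/3
J/X + j/G(-213) = -432/11237 - 24500/((-⅓*(-213)²)) = -432*1/11237 - 24500/((-⅓*45369)) = -432/11237 - 24500/(-15123) = -432/11237 - 24500*(-1/15123) = -432/11237 + 24500/15123 = 268773364/169937151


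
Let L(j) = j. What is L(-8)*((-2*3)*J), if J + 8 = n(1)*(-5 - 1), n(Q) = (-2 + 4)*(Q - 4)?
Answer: 1344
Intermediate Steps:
n(Q) = -8 + 2*Q (n(Q) = 2*(-4 + Q) = -8 + 2*Q)
J = 28 (J = -8 + (-8 + 2*1)*(-5 - 1) = -8 + (-8 + 2)*(-6) = -8 - 6*(-6) = -8 + 36 = 28)
L(-8)*((-2*3)*J) = -8*(-2*3)*28 = -(-48)*28 = -8*(-168) = 1344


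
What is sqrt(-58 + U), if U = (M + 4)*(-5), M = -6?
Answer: 4*I*sqrt(3) ≈ 6.9282*I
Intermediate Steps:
U = 10 (U = (-6 + 4)*(-5) = -2*(-5) = 10)
sqrt(-58 + U) = sqrt(-58 + 10) = sqrt(-48) = 4*I*sqrt(3)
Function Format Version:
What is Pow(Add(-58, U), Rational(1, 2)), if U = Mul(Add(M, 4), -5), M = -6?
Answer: Mul(4, I, Pow(3, Rational(1, 2))) ≈ Mul(6.9282, I)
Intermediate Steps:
U = 10 (U = Mul(Add(-6, 4), -5) = Mul(-2, -5) = 10)
Pow(Add(-58, U), Rational(1, 2)) = Pow(Add(-58, 10), Rational(1, 2)) = Pow(-48, Rational(1, 2)) = Mul(4, I, Pow(3, Rational(1, 2)))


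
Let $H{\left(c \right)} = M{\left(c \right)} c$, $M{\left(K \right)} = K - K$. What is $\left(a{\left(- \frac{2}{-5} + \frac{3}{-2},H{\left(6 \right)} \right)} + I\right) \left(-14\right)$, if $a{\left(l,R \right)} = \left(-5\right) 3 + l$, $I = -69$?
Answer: $\frac{5957}{5} \approx 1191.4$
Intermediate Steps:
$M{\left(K \right)} = 0$
$H{\left(c \right)} = 0$ ($H{\left(c \right)} = 0 c = 0$)
$a{\left(l,R \right)} = -15 + l$
$\left(a{\left(- \frac{2}{-5} + \frac{3}{-2},H{\left(6 \right)} \right)} + I\right) \left(-14\right) = \left(\left(-15 + \left(- \frac{2}{-5} + \frac{3}{-2}\right)\right) - 69\right) \left(-14\right) = \left(\left(-15 + \left(\left(-2\right) \left(- \frac{1}{5}\right) + 3 \left(- \frac{1}{2}\right)\right)\right) - 69\right) \left(-14\right) = \left(\left(-15 + \left(\frac{2}{5} - \frac{3}{2}\right)\right) - 69\right) \left(-14\right) = \left(\left(-15 - \frac{11}{10}\right) - 69\right) \left(-14\right) = \left(- \frac{161}{10} - 69\right) \left(-14\right) = \left(- \frac{851}{10}\right) \left(-14\right) = \frac{5957}{5}$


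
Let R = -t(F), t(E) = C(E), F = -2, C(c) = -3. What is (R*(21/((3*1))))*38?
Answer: 798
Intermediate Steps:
t(E) = -3
R = 3 (R = -1*(-3) = 3)
(R*(21/((3*1))))*38 = (3*(21/((3*1))))*38 = (3*(21/3))*38 = (3*(21*(⅓)))*38 = (3*7)*38 = 21*38 = 798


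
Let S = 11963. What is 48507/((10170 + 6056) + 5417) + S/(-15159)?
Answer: 20713148/14264619 ≈ 1.4521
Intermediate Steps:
48507/((10170 + 6056) + 5417) + S/(-15159) = 48507/((10170 + 6056) + 5417) + 11963/(-15159) = 48507/(16226 + 5417) + 11963*(-1/15159) = 48507/21643 - 11963/15159 = 48507*(1/21643) - 11963/15159 = 2109/941 - 11963/15159 = 20713148/14264619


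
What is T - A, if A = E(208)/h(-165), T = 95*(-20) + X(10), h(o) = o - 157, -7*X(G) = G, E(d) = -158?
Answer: -306209/161 ≈ -1901.9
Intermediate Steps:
X(G) = -G/7
h(o) = -157 + o
T = -13310/7 (T = 95*(-20) - ⅐*10 = -1900 - 10/7 = -13310/7 ≈ -1901.4)
A = 79/161 (A = -158/(-157 - 165) = -158/(-322) = -158*(-1/322) = 79/161 ≈ 0.49068)
T - A = -13310/7 - 1*79/161 = -13310/7 - 79/161 = -306209/161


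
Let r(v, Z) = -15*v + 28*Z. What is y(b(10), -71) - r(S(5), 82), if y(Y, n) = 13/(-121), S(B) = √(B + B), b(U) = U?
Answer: -277829/121 + 15*√10 ≈ -2248.7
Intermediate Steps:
S(B) = √2*√B (S(B) = √(2*B) = √2*√B)
y(Y, n) = -13/121 (y(Y, n) = 13*(-1/121) = -13/121)
y(b(10), -71) - r(S(5), 82) = -13/121 - (-15*√2*√5 + 28*82) = -13/121 - (-15*√10 + 2296) = -13/121 - (2296 - 15*√10) = -13/121 + (-2296 + 15*√10) = -277829/121 + 15*√10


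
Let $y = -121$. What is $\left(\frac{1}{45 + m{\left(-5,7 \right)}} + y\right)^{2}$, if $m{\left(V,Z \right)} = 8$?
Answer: $\frac{41113744}{2809} \approx 14636.0$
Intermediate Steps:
$\left(\frac{1}{45 + m{\left(-5,7 \right)}} + y\right)^{2} = \left(\frac{1}{45 + 8} - 121\right)^{2} = \left(\frac{1}{53} - 121\right)^{2} = \left(- \frac{6412}{53}\right)^{2} = \frac{41113744}{2809}$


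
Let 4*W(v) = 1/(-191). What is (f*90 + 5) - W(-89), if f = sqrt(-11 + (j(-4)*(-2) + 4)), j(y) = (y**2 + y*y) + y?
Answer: 3821/764 + 270*I*sqrt(7) ≈ 5.0013 + 714.35*I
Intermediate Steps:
j(y) = y + 2*y**2 (j(y) = (y**2 + y**2) + y = 2*y**2 + y = y + 2*y**2)
W(v) = -1/764 (W(v) = (1/4)/(-191) = (1/4)*(-1/191) = -1/764)
f = 3*I*sqrt(7) (f = sqrt(-11 + (-4*(1 + 2*(-4))*(-2) + 4)) = sqrt(-11 + (-4*(1 - 8)*(-2) + 4)) = sqrt(-11 + (-4*(-7)*(-2) + 4)) = sqrt(-11 + (28*(-2) + 4)) = sqrt(-11 + (-56 + 4)) = sqrt(-11 - 52) = sqrt(-63) = 3*I*sqrt(7) ≈ 7.9373*I)
(f*90 + 5) - W(-89) = ((3*I*sqrt(7))*90 + 5) - 1*(-1/764) = (270*I*sqrt(7) + 5) + 1/764 = (5 + 270*I*sqrt(7)) + 1/764 = 3821/764 + 270*I*sqrt(7)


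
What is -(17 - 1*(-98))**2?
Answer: -13225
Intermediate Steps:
-(17 - 1*(-98))**2 = -(17 + 98)**2 = -1*115**2 = -1*13225 = -13225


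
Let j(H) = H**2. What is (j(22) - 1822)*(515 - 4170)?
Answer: 4890390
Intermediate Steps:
(j(22) - 1822)*(515 - 4170) = (22**2 - 1822)*(515 - 4170) = (484 - 1822)*(-3655) = -1338*(-3655) = 4890390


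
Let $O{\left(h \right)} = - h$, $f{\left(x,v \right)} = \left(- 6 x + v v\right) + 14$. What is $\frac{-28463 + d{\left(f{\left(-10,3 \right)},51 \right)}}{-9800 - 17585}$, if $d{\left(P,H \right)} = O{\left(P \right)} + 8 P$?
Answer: $\frac{27882}{27385} \approx 1.0181$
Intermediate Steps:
$f{\left(x,v \right)} = 14 + v^{2} - 6 x$ ($f{\left(x,v \right)} = \left(- 6 x + v^{2}\right) + 14 = \left(v^{2} - 6 x\right) + 14 = 14 + v^{2} - 6 x$)
$d{\left(P,H \right)} = 7 P$ ($d{\left(P,H \right)} = - P + 8 P = 7 P$)
$\frac{-28463 + d{\left(f{\left(-10,3 \right)},51 \right)}}{-9800 - 17585} = \frac{-28463 + 7 \left(14 + 3^{2} - -60\right)}{-9800 - 17585} = \frac{-28463 + 7 \left(14 + 9 + 60\right)}{-27385} = \left(-28463 + 7 \cdot 83\right) \left(- \frac{1}{27385}\right) = \left(-28463 + 581\right) \left(- \frac{1}{27385}\right) = \left(-27882\right) \left(- \frac{1}{27385}\right) = \frac{27882}{27385}$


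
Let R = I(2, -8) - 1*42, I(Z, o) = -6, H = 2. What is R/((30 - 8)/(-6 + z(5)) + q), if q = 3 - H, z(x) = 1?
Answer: 240/17 ≈ 14.118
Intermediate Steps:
q = 1 (q = 3 - 1*2 = 3 - 2 = 1)
R = -48 (R = -6 - 1*42 = -6 - 42 = -48)
R/((30 - 8)/(-6 + z(5)) + q) = -48/((30 - 8)/(-6 + 1) + 1) = -48/(22/(-5) + 1) = -48/(22*(-⅕) + 1) = -48/(-22/5 + 1) = -48/(-17/5) = -48*(-5/17) = 240/17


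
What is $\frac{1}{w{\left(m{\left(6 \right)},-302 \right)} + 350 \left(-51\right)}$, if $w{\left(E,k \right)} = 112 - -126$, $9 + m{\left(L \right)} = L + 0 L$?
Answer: $- \frac{1}{17612} \approx -5.6779 \cdot 10^{-5}$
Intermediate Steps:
$m{\left(L \right)} = -9 + L$ ($m{\left(L \right)} = -9 + \left(L + 0 L\right) = -9 + \left(L + 0\right) = -9 + L$)
$w{\left(E,k \right)} = 238$ ($w{\left(E,k \right)} = 112 + 126 = 238$)
$\frac{1}{w{\left(m{\left(6 \right)},-302 \right)} + 350 \left(-51\right)} = \frac{1}{238 + 350 \left(-51\right)} = \frac{1}{238 - 17850} = \frac{1}{-17612} = - \frac{1}{17612}$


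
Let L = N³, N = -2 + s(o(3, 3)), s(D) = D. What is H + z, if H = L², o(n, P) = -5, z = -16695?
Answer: 100954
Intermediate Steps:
N = -7 (N = -2 - 5 = -7)
L = -343 (L = (-7)³ = -343)
H = 117649 (H = (-343)² = 117649)
H + z = 117649 - 16695 = 100954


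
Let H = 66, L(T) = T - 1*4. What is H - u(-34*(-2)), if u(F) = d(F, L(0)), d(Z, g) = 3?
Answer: 63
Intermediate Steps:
L(T) = -4 + T (L(T) = T - 4 = -4 + T)
u(F) = 3
H - u(-34*(-2)) = 66 - 1*3 = 66 - 3 = 63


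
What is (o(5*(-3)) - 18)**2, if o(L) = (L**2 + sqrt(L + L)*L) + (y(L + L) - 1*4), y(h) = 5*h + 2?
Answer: -3725 - 1650*I*sqrt(30) ≈ -3725.0 - 9037.4*I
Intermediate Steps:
y(h) = 2 + 5*h
o(L) = -2 + L**2 + 10*L + sqrt(2)*L**(3/2) (o(L) = (L**2 + sqrt(L + L)*L) + ((2 + 5*(L + L)) - 1*4) = (L**2 + sqrt(2*L)*L) + ((2 + 5*(2*L)) - 4) = (L**2 + (sqrt(2)*sqrt(L))*L) + ((2 + 10*L) - 4) = (L**2 + sqrt(2)*L**(3/2)) + (-2 + 10*L) = -2 + L**2 + 10*L + sqrt(2)*L**(3/2))
(o(5*(-3)) - 18)**2 = ((-2 + (5*(-3))**2 + 10*(5*(-3)) + sqrt(2)*(5*(-3))**(3/2)) - 18)**2 = ((-2 + (-15)**2 + 10*(-15) + sqrt(2)*(-15)**(3/2)) - 18)**2 = ((-2 + 225 - 150 + sqrt(2)*(-15*I*sqrt(15))) - 18)**2 = ((-2 + 225 - 150 - 15*I*sqrt(30)) - 18)**2 = ((73 - 15*I*sqrt(30)) - 18)**2 = (55 - 15*I*sqrt(30))**2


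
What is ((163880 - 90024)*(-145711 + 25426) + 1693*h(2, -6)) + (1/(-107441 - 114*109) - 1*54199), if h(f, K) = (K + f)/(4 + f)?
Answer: -3194632097669224/359601 ≈ -8.8838e+9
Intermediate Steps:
h(f, K) = (K + f)/(4 + f)
((163880 - 90024)*(-145711 + 25426) + 1693*h(2, -6)) + (1/(-107441 - 114*109) - 1*54199) = ((163880 - 90024)*(-145711 + 25426) + 1693*((-6 + 2)/(4 + 2))) + (1/(-107441 - 114*109) - 1*54199) = (73856*(-120285) + 1693*(-4/6)) + (1/(-107441 - 12426) - 54199) = (-8883768960 + 1693*((1/6)*(-4))) + (1/(-119867) - 54199) = (-8883768960 + 1693*(-2/3)) + (-1/119867 - 54199) = (-8883768960 - 3386/3) - 6496671534/119867 = -26651310266/3 - 6496671534/119867 = -3194632097669224/359601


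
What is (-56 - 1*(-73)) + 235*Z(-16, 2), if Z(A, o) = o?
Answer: 487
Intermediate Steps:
(-56 - 1*(-73)) + 235*Z(-16, 2) = (-56 - 1*(-73)) + 235*2 = (-56 + 73) + 470 = 17 + 470 = 487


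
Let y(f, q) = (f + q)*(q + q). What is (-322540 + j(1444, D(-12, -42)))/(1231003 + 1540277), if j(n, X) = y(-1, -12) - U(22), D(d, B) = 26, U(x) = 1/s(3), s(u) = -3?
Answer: -966683/8313840 ≈ -0.11627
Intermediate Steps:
y(f, q) = 2*q*(f + q) (y(f, q) = (f + q)*(2*q) = 2*q*(f + q))
U(x) = -1/3 (U(x) = 1/(-3) = -1/3)
j(n, X) = 937/3 (j(n, X) = 2*(-12)*(-1 - 12) - 1*(-1/3) = 2*(-12)*(-13) + 1/3 = 312 + 1/3 = 937/3)
(-322540 + j(1444, D(-12, -42)))/(1231003 + 1540277) = (-322540 + 937/3)/(1231003 + 1540277) = -966683/3/2771280 = -966683/3*1/2771280 = -966683/8313840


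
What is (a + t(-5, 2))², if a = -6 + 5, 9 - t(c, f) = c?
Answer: 169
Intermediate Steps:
t(c, f) = 9 - c
a = -1
(a + t(-5, 2))² = (-1 + (9 - 1*(-5)))² = (-1 + (9 + 5))² = (-1 + 14)² = 13² = 169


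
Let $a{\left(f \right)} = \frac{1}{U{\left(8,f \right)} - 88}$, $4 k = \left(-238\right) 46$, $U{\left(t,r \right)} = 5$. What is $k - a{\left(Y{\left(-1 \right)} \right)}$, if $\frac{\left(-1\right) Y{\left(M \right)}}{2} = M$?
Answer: $- \frac{227170}{83} \approx -2737.0$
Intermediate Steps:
$Y{\left(M \right)} = - 2 M$
$k = -2737$ ($k = \frac{\left(-238\right) 46}{4} = \frac{1}{4} \left(-10948\right) = -2737$)
$a{\left(f \right)} = - \frac{1}{83}$ ($a{\left(f \right)} = \frac{1}{5 - 88} = \frac{1}{-83} = - \frac{1}{83}$)
$k - a{\left(Y{\left(-1 \right)} \right)} = -2737 - - \frac{1}{83} = -2737 + \frac{1}{83} = - \frac{227170}{83}$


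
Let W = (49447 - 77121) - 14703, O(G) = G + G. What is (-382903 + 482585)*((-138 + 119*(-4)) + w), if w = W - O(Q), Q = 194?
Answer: -4324105478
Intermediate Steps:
O(G) = 2*G
W = -42377 (W = -27674 - 14703 = -42377)
w = -42765 (w = -42377 - 2*194 = -42377 - 1*388 = -42377 - 388 = -42765)
(-382903 + 482585)*((-138 + 119*(-4)) + w) = (-382903 + 482585)*((-138 + 119*(-4)) - 42765) = 99682*((-138 - 476) - 42765) = 99682*(-614 - 42765) = 99682*(-43379) = -4324105478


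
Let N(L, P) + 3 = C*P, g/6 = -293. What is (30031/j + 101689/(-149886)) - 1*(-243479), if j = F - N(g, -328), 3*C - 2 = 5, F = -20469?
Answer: 539213598517378/2214640593 ≈ 2.4348e+5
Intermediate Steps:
C = 7/3 (C = ⅔ + (⅓)*5 = ⅔ + 5/3 = 7/3 ≈ 2.3333)
g = -1758 (g = 6*(-293) = -1758)
N(L, P) = -3 + 7*P/3
j = -59102/3 (j = -20469 - (-3 + (7/3)*(-328)) = -20469 - (-3 - 2296/3) = -20469 - 1*(-2305/3) = -20469 + 2305/3 = -59102/3 ≈ -19701.)
(30031/j + 101689/(-149886)) - 1*(-243479) = (30031/(-59102/3) + 101689/(-149886)) - 1*(-243479) = (30031*(-3/59102) + 101689*(-1/149886)) + 243479 = (-90093/59102 - 101689/149886) + 243479 = -4878425669/2214640593 + 243479 = 539213598517378/2214640593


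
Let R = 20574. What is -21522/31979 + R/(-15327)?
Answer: -109755960/54460237 ≈ -2.0153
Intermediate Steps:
-21522/31979 + R/(-15327) = -21522/31979 + 20574/(-15327) = -21522*1/31979 + 20574*(-1/15327) = -21522/31979 - 2286/1703 = -109755960/54460237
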